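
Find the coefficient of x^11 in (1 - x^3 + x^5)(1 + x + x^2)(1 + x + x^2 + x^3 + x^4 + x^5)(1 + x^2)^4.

18

(1 - x^3 + x^5) has coefficients 1,0,0,-1,0,1 for degrees 0…5.
(1 + x + x^2) has coefficients 1,1,1,0,0,0,0,0,0,0,0,0 for degrees 0…11.
Multiplying by (1 + x + x^2 + x^3 + x^4 + x^5) gives running coefficients 1,2,3,3,3,3,2,1,0,0,0,0 for degrees 0…11.
Finally multiplying by (1 + x^2)^4, the product of all factors after the first has coefficients 1,2,7,11,21,27,36,39,39,36,27,21 for degrees 0…11.
[x^11] = 1·21 − 1·39 + 1·36 = 18.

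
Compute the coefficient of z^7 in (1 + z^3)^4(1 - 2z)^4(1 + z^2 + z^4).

84

(1 + z^3)^4 has coefficients 1,0,0,4,0,0,6,0 for degrees 0…7.
(1 - 2z)^4 has coefficients 1,-8,24,-32,16,0,0,0 for degrees 0…7.
Finally multiplying by (1 + z^2 + z^4), the product of all factors after the first has coefficients 1,-8,25,-40,41,-40,40,-32 for degrees 0…7.
[z^7] = 1·(-32) + 4·41 + 6·(-8) = 84.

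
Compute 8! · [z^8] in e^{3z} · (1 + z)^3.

The EGF product rule gives c_8 = Σ_{k_1+k_2=8} C(8; k_1,k_2) · ∏ g_i(k_i), where e^{3z} gives (3)^k; (1+z)^3 gives the falling factorial (3)_k.
g_1(k) for k = 0…8: 1, 3, 9, 27, 81, 243, 729, 2187, 6561.
g_2(k) for k = 0…8: 1, 3, 6, 6, 0, 0, 0, 0, 0.
c_8 = Σ_k C(8,k)·g_1(k)·g_2(8−k) = 56·243·6 + 28·729·6 + 8·2187·3 + 1·6561·1 = 81648 + 122472 + 52488 + 6561 = 263169.

263169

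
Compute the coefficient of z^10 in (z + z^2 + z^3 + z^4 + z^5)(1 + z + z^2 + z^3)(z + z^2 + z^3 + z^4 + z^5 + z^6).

14

(z + z^2 + z^3 + z^4 + z^5) has coefficients 0,1,1,1,1,1 for degrees 0…5.
(1 + z + z^2 + z^3) has coefficients 1,1,1,1,0,0,0,0,0,0,0 for degrees 0…10.
Finally multiplying by (z + z^2 + z^3 + z^4 + z^5 + z^6), the product of all factors after the first has coefficients 0,1,2,3,4,4,4,3,2,1,0 for degrees 0…10.
[z^10] = 1·1 + 1·2 + 1·3 + 1·4 + 1·4 = 14.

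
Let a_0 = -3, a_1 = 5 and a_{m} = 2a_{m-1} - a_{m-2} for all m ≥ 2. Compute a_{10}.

77

The ordinary generating function has denominator 1 - 2q + q^2.
Iterating the recurrence: a_0,…,a_{10} = -3, 5, 13, 21, 29, 37, 45, 53, 61, 69, 77.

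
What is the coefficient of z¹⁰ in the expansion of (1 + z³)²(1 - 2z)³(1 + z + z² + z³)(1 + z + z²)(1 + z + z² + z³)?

(1 + z³)² has coefficients 1,0,0,2,0,0,1 for degrees 0…6.
(1 - 2z)³ has coefficients 1,-6,12,-8,0,0,0,0,0,0,0 for degrees 0…10.
Multiplying by (1 + z + z² + z³) gives running coefficients 1,-5,7,-1,-2,4,-8,0,0,0,0 for degrees 0…10.
Multiplying by (1 + z + z²) gives running coefficients 1,-4,3,1,4,1,-6,-4,-8,0,0 for degrees 0…10.
Finally multiplying by (1 + z + z² + z³), the product of all factors after the first has coefficients 1,-3,0,1,4,9,0,-5,-17,-18,-12 for degrees 0…10.
[z¹⁰] = 1·(-12) + 2·(-5) + 1·4 = -18.

-18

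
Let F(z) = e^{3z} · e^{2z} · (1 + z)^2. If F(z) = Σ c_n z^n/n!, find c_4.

The EGF product rule gives c_4 = Σ_{k_1+k_2+k_3=4} C(4; k_1,k_2,k_3) · ∏ g_i(k_i), where e^{3z} gives (3)^k; e^{2z} gives (2)^k; (1+z)^2 gives the falling factorial (2)_k.
g_1(k) for k = 0…4: 1, 3, 9, 27, 81.
g_2(k) for k = 0…4: 1, 2, 4, 8, 16.
g_3(k) for k = 0…4: 1, 2, 2, 0, 0.
First combine the last two factors: h(k) = Σ_j C(k,j)·g_2(j)·g_3(k−j) for k = 0…4: 1, 4, 14, 44, 128.
c_4 = Σ_k C(4,k)·g_1(k)·h(4−k) = 1·1·128 + 4·3·44 + 6·9·14 + 4·27·4 + 1·81·1 = 128 + 528 + 756 + 432 + 81 = 1925.

1925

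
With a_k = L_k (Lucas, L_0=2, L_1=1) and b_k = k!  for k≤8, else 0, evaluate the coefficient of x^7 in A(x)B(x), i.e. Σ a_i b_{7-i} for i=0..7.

11367

The convolution is the t^7 coefficient of A(t)B(t).
Σ = 2·5040 + 1·720 + 3·120 + 4·24 + 7·6 + 11·2 + 18·1 + 29·1 = 11367.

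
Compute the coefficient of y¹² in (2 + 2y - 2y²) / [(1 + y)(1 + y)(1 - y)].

-10

The denominator gives the recurrence a_n = −a_(n−1) + a_(n−2) + a_(n−3) for n ≥ 3; the numerator fixes a_0 = 2, a_1 = 0, a_2 = 0.
Iterating: 2, 0, 0, 2, -2, 4, -4, 6, -6, 8, -8, 10, -10, so a_12 = -10.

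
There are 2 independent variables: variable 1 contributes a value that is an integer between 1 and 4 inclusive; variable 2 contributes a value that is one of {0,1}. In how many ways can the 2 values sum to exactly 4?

The generating function for the choices is (q + q² + q³ + q⁴)·(1 + q); the count is [q⁴].
(q + q² + q³ + q⁴) has coefficients 0,1,1,1,1 for degrees 0…4.
(1 + q) has coefficients 1,1,0,0,0 for degrees 0…4.
[q⁴] = 1·0 + 1·0 + 1·1 + 1·1 = 2.

2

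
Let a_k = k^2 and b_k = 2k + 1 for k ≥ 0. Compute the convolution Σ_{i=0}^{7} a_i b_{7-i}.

532

The convolution is the x^7 coefficient of A(x)B(x).
Σ = 0·15 + 1·13 + 4·11 + 9·9 + 16·7 + 25·5 + 36·3 + 49·1 = 532.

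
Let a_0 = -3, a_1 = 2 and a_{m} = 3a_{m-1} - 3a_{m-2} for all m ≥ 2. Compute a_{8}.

-405

The ordinary generating function has denominator 1 - 3z + 3z^2.
Iterating the recurrence: a_0,…,a_{8} = -3, 2, 15, 39, 72, 99, 81, -54, -405.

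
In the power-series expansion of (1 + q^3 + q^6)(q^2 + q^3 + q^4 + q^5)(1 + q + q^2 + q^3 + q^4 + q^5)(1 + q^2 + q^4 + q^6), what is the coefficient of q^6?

10

(1 + q^3 + q^6) has coefficients 1,0,0,1,0,0,1 for degrees 0…6.
(q^2 + q^3 + q^4 + q^5) has coefficients 0,0,1,1,1,1,0 for degrees 0…6.
Multiplying by (1 + q + q^2 + q^3 + q^4 + q^5) gives running coefficients 0,0,1,2,3,4,4 for degrees 0…6.
Finally multiplying by (1 + q^2 + q^4 + q^6), the product of all factors after the first has coefficients 0,0,1,2,4,6,8 for degrees 0…6.
[q^6] = 1·8 + 1·2 + 1·0 = 10.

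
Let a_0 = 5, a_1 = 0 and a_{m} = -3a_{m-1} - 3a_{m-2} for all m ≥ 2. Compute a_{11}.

The ordinary generating function has denominator 1 + 3x + 3x^2.
Iterating the recurrence: a_0,…,a_{11} = 5, 0, -15, 45, -90, 135, -135, 0, 405, -1215, 2430, -3645.

-3645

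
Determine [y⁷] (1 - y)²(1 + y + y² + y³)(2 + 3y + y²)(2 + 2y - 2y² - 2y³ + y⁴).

11

(1 - y)² has coefficients 1,-2,1 for degrees 0…2.
(1 + y + y² + y³) has coefficients 1,1,1,1,0,0,0,0 for degrees 0…7.
Multiplying by (2 + 3y + y²) gives running coefficients 2,5,6,6,4,1,0,0 for degrees 0…7.
Finally multiplying by (2 + 2y - 2y² - 2y³ + y⁴), the product of all factors after the first has coefficients 4,14,18,10,0,-9,-12,-4 for degrees 0…7.
[y⁷] = 1·(-4) − 2·(-12) + 1·(-9) = 11.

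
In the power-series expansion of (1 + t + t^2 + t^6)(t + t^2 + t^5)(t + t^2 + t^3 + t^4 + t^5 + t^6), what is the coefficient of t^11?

(1 + t + t^2 + t^6) has coefficients 1,1,1,0,0,0,1 for degrees 0…6.
(t + t^2 + t^5) has coefficients 0,1,1,0,0,1,0,0,0,0,0,0 for degrees 0…11.
Finally multiplying by (t + t^2 + t^3 + t^4 + t^5 + t^6), the product of all factors after the first has coefficients 0,0,1,2,2,2,3,3,2,1,1,1 for degrees 0…11.
[t^11] = 1·1 + 1·1 + 1·1 + 1·2 = 5.

5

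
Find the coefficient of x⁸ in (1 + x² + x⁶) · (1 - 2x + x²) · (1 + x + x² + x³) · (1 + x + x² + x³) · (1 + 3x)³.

(1 + x² + x⁶) has coefficients 1,0,1,0,0,0,1 for degrees 0…6.
(1 - 2x + x²) has coefficients 1,-2,1,0,0,0,0,0,0 for degrees 0…8.
Multiplying by (1 + x + x² + x³) gives running coefficients 1,-1,0,0,-1,1,0,0,0 for degrees 0…8.
Multiplying by (1 + x + x² + x³) gives running coefficients 1,0,0,0,-2,0,0,0,1 for degrees 0…8.
Finally multiplying by (1 + 3x)³, the product of all factors after the first has coefficients 1,9,27,27,-2,-18,-54,-54,1 for degrees 0…8.
[x⁸] = 1·1 + 1·(-54) + 1·27 = -26.

-26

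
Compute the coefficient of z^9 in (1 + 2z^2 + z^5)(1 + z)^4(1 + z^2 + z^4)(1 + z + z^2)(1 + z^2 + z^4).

(1 + 2z^2 + z^5) has coefficients 1,0,2,0,0,1 for degrees 0…5.
(1 + z)^4 has coefficients 1,4,6,4,1,0,0,0,0,0 for degrees 0…9.
Multiplying by (1 + z^2 + z^4) gives running coefficients 1,4,7,8,8,8,7,4,1,0 for degrees 0…9.
Multiplying by (1 + z + z^2) gives running coefficients 1,5,12,19,23,24,23,19,12,5 for degrees 0…9.
Finally multiplying by (1 + z^2 + z^4), the product of all factors after the first has coefficients 1,5,13,24,36,48,58,62,58,48 for degrees 0…9.
[z^9] = 1·48 + 2·62 + 1·36 = 208.

208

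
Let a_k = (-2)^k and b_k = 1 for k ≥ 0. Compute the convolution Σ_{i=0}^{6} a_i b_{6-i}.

This is [x^6] in the product of the two ordinary generating functions.
Σ = 1·1 − 2·1 + 4·1 − 8·1 + 16·1 − 32·1 + 64·1 = 43.

43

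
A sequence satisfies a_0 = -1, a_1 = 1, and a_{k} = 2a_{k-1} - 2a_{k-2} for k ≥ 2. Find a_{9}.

The ordinary generating function has denominator 1 - 2z + 2z^2.
Iterating the recurrence: a_0,…,a_{9} = -1, 1, 4, 6, 4, -4, -16, -24, -16, 16.

16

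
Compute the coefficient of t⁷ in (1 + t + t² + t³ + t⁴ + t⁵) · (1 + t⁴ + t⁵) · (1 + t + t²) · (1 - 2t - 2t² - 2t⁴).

-25

(1 + t + t² + t³ + t⁴ + t⁵) has coefficients 1,1,1,1,1,1 for degrees 0…5.
(1 + t⁴ + t⁵) has coefficients 1,0,0,0,1,1,0,0 for degrees 0…7.
Multiplying by (1 + t + t²) gives running coefficients 1,1,1,0,1,2,2,1 for degrees 0…7.
Finally multiplying by (1 - 2t - 2t² - 2t⁴), the product of all factors after the first has coefficients 1,-1,-3,-4,-3,-2,-6,-7 for degrees 0…7.
[t⁷] = 1·(-7) + 1·(-6) + 1·(-2) + 1·(-3) + 1·(-4) + 1·(-3) = -25.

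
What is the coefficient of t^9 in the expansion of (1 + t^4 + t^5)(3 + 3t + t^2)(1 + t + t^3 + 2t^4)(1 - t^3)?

4

(1 + t^4 + t^5) has coefficients 1,0,0,0,1,1 for degrees 0…5.
(3 + 3t + t^2) has coefficients 3,3,1,0,0,0,0,0,0,0 for degrees 0…9.
Multiplying by (1 + t + t^3 + 2t^4) gives running coefficients 3,6,4,4,9,7,2,0,0,0 for degrees 0…9.
Finally multiplying by (1 - t^3), the product of all factors after the first has coefficients 3,6,4,1,3,3,-2,-9,-7,-2 for degrees 0…9.
[t^9] = 1·(-2) + 1·3 + 1·3 = 4.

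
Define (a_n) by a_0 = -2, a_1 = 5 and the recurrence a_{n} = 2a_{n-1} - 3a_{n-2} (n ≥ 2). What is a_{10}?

328

The ordinary generating function has denominator 1 - 2y + 3y^2.
Iterating the recurrence: a_0,…,a_{10} = -2, 5, 16, 17, -14, -79, -116, 5, 358, 701, 328.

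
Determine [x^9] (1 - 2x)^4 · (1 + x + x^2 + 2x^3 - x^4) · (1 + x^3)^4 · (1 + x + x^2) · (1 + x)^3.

(1 - 2x)^4 has coefficients 1,-8,24,-32,16 for degrees 0…4.
(1 + x + x^2 + 2x^3 - x^4) has coefficients 1,1,1,2,-1,0,0,0,0,0 for degrees 0…9.
Multiplying by (1 + x^3)^4 gives running coefficients 1,1,1,6,3,4,14,2,6,16 for degrees 0…9.
Multiplying by (1 + x + x^2) gives running coefficients 1,2,3,8,10,13,21,20,22,24 for degrees 0…9.
Finally multiplying by (1 + x)^3, the product of all factors after the first has coefficients 1,5,12,24,45,70,98,132,158,171 for degrees 0…9.
[x^9] = 1·171 − 8·158 + 24·132 − 32·98 + 16·70 = 59.

59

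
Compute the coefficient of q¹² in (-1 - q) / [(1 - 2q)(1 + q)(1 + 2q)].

-4096

Partial fractions give a closed form: a_n = (-1/2)·2^n + (-1/2)·(-2)^n.
At n = 12: a_12 = -4096.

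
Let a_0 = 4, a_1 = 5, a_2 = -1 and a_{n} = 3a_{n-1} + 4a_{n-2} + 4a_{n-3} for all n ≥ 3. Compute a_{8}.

35091

The ordinary generating function has denominator 1 - 3x - 4x^2 - 4x^3.
Iterating the recurrence: a_0,…,a_{8} = 4, 5, -1, 33, 115, 473, 2011, 8385, 35091.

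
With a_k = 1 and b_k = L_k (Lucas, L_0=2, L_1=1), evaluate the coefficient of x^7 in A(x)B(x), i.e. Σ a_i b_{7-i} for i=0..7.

The convolution is the x^7 coefficient of A(x)B(x).
Σ = 1·29 + 1·18 + 1·11 + 1·7 + 1·4 + 1·3 + 1·1 + 1·2 = 75.

75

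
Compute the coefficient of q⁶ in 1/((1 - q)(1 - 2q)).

127

The denominator gives the recurrence a_n = 3a_(n−1) − 2a_(n−2) for n ≥ 2; the numerator fixes a_0 = 1, a_1 = 3.
Iterating: 1, 3, 7, 15, 31, 63, 127, so a_6 = 127.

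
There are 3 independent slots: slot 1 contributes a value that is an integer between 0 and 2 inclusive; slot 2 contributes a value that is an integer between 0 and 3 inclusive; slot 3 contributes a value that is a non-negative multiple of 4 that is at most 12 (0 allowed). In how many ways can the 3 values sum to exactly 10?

The generating function for the choices is (1 + q + q^2)·(1 + q + q^2 + q^3)·(1 + q^4 + q^8 + q^12); the count is [q^10].
(1 + q + q^2) has coefficients 1,1,1 for degrees 0…2.
(1 + q + q^2 + q^3) has coefficients 1,1,1,1,0,0,0,0,0,0,0 for degrees 0…10.
Finally multiplying by (1 + q^4 + q^8 + q^12), the product of all factors after the first has coefficients 1,1,1,1,1,1,1,1,1,1,1 for degrees 0…10.
[q^10] = 1·1 + 1·1 + 1·1 = 3.

3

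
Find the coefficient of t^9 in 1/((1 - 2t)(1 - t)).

Partial fractions give a closed form: a_n = (2)·2^n + (-1)·1^n.
At n = 9: a_9 = 1023.

1023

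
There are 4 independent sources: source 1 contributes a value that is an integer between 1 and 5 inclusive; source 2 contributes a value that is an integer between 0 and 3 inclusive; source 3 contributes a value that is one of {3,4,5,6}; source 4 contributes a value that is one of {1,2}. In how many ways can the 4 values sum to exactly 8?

16

The generating function for the choices is (q + q² + q³ + q⁴ + q⁵)·(1 + q + q² + q³)·(q³ + q⁴ + q⁵ + q⁶)·(q + q²); the count is [q⁸].
(q + q² + q³ + q⁴ + q⁵) has coefficients 0,1,1,1,1,1 for degrees 0…5.
(1 + q + q² + q³) has coefficients 1,1,1,1,0,0,0,0,0 for degrees 0…8.
Multiplying by (q³ + q⁴ + q⁵ + q⁶) gives running coefficients 0,0,0,1,2,3,4,3,2 for degrees 0…8.
Finally multiplying by (q + q²), the product of all factors after the first has coefficients 0,0,0,0,1,3,5,7,7 for degrees 0…8.
[q⁸] = 1·7 + 1·5 + 1·3 + 1·1 + 1·0 = 16.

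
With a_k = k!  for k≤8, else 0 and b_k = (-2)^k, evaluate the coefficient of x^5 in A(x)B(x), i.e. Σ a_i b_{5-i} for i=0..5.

64

This is [x^5] in the product of the two ordinary generating functions.
Σ = 1·(-32) + 1·16 + 2·(-8) + 6·4 + 24·(-2) + 120·1 = 64.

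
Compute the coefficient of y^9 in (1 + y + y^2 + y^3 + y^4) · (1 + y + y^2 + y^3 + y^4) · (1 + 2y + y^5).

(1 + y + y^2 + y^3 + y^4) has coefficients 1,1,1,1,1 for degrees 0…4.
(1 + y + y^2 + y^3 + y^4) has coefficients 1,1,1,1,1,0,0,0,0,0 for degrees 0…9.
Finally multiplying by (1 + 2y + y^5), the product of all factors after the first has coefficients 1,3,3,3,3,3,1,1,1,1 for degrees 0…9.
[y^9] = 1·1 + 1·1 + 1·1 + 1·1 + 1·3 = 7.

7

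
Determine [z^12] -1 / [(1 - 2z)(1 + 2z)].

Partial fractions give a closed form: a_n = (-1/2)·2^n + (-1/2)·(-2)^n.
At n = 12: a_12 = -4096.

-4096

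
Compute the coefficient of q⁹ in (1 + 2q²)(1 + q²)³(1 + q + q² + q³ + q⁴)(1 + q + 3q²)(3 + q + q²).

401

(1 + 2q²) has coefficients 1,0,2 for degrees 0…2.
(1 + q²)³ has coefficients 1,0,3,0,3,0,1,0,0,0 for degrees 0…9.
Multiplying by (1 + q + q² + q³ + q⁴) gives running coefficients 1,1,4,4,7,6,7,4,4,1 for degrees 0…9.
Multiplying by (1 + q + 3q²) gives running coefficients 1,2,8,11,23,25,34,29,29,17 for degrees 0…9.
Finally multiplying by (3 + q + q²), the product of all factors after the first has coefficients 3,7,27,43,88,109,150,146,150,109 for degrees 0…9.
[q⁹] = 1·109 + 2·146 = 401.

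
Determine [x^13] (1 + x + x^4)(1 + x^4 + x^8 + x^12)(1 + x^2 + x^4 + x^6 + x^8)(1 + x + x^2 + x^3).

(1 + x + x^4) has coefficients 1,1,0,0,1 for degrees 0…4.
(1 + x^4 + x^8 + x^12) has coefficients 1,0,0,0,1,0,0,0,1,0,0,0,1,0 for degrees 0…13.
Multiplying by (1 + x^2 + x^4 + x^6 + x^8) gives running coefficients 1,0,1,0,2,0,2,0,3,0,2,0,3,0 for degrees 0…13.
Finally multiplying by (1 + x + x^2 + x^3), the product of all factors after the first has coefficients 1,1,2,2,3,3,4,4,5,5,5,5,5,5 for degrees 0…13.
[x^13] = 1·5 + 1·5 + 1·5 = 15.

15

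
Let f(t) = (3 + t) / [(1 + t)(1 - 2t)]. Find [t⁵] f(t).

Partial fractions give a closed form: a_n = (2/3)·(-1)^n + (7/3)·2^n.
At n = 5: a_5 = 74.

74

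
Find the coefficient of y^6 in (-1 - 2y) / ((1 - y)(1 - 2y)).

The denominator gives the recurrence a_n = 3a_(n−1) − 2a_(n−2) for n ≥ 2; the numerator fixes a_0 = -1, a_1 = -5.
Iterating: -1, -5, -13, -29, -61, -125, -253, so a_6 = -253.

-253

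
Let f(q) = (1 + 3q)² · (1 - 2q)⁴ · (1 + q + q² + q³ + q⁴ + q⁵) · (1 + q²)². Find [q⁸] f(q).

(1 + 3q)² has coefficients 1,6,9 for degrees 0…2.
(1 - 2q)⁴ has coefficients 1,-8,24,-32,16,0,0,0,0 for degrees 0…8.
Multiplying by (1 + q + q² + q³ + q⁴ + q⁵) gives running coefficients 1,-7,17,-15,1,1,0,8,-16 for degrees 0…8.
Finally multiplying by (1 + q²)², the product of all factors after the first has coefficients 1,-7,19,-29,36,-36,19,-5,-15 for degrees 0…8.
[q⁸] = 1·(-15) + 6·(-5) + 9·19 = 126.

126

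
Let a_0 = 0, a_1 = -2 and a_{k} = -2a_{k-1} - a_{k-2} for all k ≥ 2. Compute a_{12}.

24

The ordinary generating function has denominator 1 + 2t + t^2.
Iterating the recurrence: a_0,…,a_{12} = 0, -2, 4, -6, 8, -10, 12, -14, 16, -18, 20, -22, 24.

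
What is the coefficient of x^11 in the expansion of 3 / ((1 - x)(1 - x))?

The denominator gives the recurrence a_n = 2a_(n−1) − a_(n−2) for n ≥ 2; the numerator fixes a_0 = 3, a_1 = 6.
Iterating: 3, 6, 9, 12, 15, 18, 21, 24, 27, 30, 33, 36, so a_11 = 36.

36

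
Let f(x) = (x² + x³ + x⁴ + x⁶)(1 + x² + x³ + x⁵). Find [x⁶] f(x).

(x² + x³ + x⁴ + x⁶) has coefficients 0,0,1,1,1,0,1 for degrees 0…6.
(1 + x² + x³ + x⁵) has coefficients 1,0,1,1,0,1,0 for degrees 0…6.
[x⁶] = 1·0 + 1·1 + 1·1 + 1·1 = 3.

3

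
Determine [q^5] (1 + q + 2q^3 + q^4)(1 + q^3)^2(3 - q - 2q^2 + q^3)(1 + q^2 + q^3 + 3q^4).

3

(1 + q + 2q^3 + q^4) has coefficients 1,1,0,2,1 for degrees 0…4.
(1 + q^3)^2 has coefficients 1,0,0,2,0,0 for degrees 0…5.
Multiplying by (3 - q - 2q^2 + q^3) gives running coefficients 3,-1,-2,7,-2,-4 for degrees 0…5.
Finally multiplying by (1 + q^2 + q^3 + 3q^4), the product of all factors after the first has coefficients 3,-1,1,9,4,-2 for degrees 0…5.
[q^5] = 1·(-2) + 1·4 + 2·1 + 1·(-1) = 3.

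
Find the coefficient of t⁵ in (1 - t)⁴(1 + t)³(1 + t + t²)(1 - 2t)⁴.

(1 - t)⁴ has coefficients 1,-4,6,-4,1 for degrees 0…4.
(1 + t)³ has coefficients 1,3,3,1,0,0 for degrees 0…5.
Multiplying by (1 + t + t²) gives running coefficients 1,4,7,7,4,1 for degrees 0…5.
Finally multiplying by (1 - 2t)⁴, the product of all factors after the first has coefficients 1,-4,-1,15,4,-23 for degrees 0…5.
[t⁵] = 1·(-23) − 4·4 + 6·15 − 4·(-1) + 1·(-4) = 51.

51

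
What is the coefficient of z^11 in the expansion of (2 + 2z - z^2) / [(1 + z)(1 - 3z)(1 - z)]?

509297

The denominator gives the recurrence a_n = 3a_(n−1) + a_(n−2) − 3a_(n−3) for n ≥ 3; the numerator fixes a_0 = 2, a_1 = 8, a_2 = 25.
Iterating: 2, 8, 25, 77, 232, 698, 2095, 6287, 18862, 56588, 169765, 509297, so a_11 = 509297.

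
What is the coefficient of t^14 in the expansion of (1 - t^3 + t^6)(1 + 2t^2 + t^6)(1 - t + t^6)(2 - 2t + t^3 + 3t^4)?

(1 - t^3 + t^6) has coefficients 1,0,0,-1,0,0,1 for degrees 0…6.
(1 + 2t^2 + t^6) has coefficients 1,0,2,0,0,0,1,0,0,0,0,0,0,0,0 for degrees 0…14.
Multiplying by (1 - t + t^6) gives running coefficients 1,-1,2,-2,0,0,2,-1,2,0,0,0,1,0,0 for degrees 0…14.
Finally multiplying by (2 - 2t + t^3 + 3t^4), the product of all factors after the first has coefficients 2,-4,6,-7,6,-1,8,-12,6,-2,5,-1,8,-2,0 for degrees 0…14.
[t^14] = 1·0 − 1·(-1) + 1·6 = 7.

7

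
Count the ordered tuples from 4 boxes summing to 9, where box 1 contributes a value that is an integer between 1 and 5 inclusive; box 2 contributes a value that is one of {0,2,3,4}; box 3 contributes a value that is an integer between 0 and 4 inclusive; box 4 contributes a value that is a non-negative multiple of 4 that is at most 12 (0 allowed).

The generating function for the choices is (z + z^2 + z^3 + z^4 + z^5)·(1 + z^2 + z^3 + z^4)·(1 + z + z^2 + z^3 + z^4)·(1 + z^4 + z^8 + z^12); the count is [z^9].
(z + z^2 + z^3 + z^4 + z^5) has coefficients 0,1,1,1,1,1 for degrees 0…5.
(1 + z^2 + z^3 + z^4) has coefficients 1,0,1,1,1,0,0,0,0,0 for degrees 0…9.
Multiplying by (1 + z + z^2 + z^3 + z^4) gives running coefficients 1,1,2,3,4,3,3,2,1,0 for degrees 0…9.
Finally multiplying by (1 + z^4 + z^8 + z^12), the product of all factors after the first has coefficients 1,1,2,3,5,4,5,5,6,4 for degrees 0…9.
[z^9] = 1·6 + 1·5 + 1·5 + 1·4 + 1·5 = 25.

25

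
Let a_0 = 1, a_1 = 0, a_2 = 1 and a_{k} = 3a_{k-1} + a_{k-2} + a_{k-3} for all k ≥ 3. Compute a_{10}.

The ordinary generating function has denominator 1 - 3x - x^2 - x^3.
Iterating the recurrence: a_0,…,a_{10} = 1, 0, 1, 4, 13, 44, 149, 504, 1705, 5768, 19513.

19513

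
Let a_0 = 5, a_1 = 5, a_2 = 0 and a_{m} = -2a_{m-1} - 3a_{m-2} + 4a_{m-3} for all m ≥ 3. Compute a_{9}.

The ordinary generating function has denominator 1 + 2z + 3z^2 - 4z^3.
Iterating the recurrence: a_0,…,a_{9} = 5, 5, 0, 5, 10, -35, 60, 25, -370, 905.

905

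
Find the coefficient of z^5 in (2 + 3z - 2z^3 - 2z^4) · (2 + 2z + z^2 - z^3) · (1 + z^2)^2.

-2

(2 + 3z - 2z^3 - 2z^4) has coefficients 2,3,0,-2,-2 for degrees 0…4.
(2 + 2z + z^2 - z^3) has coefficients 2,2,1,-1,0,0 for degrees 0…5.
Finally multiplying by (1 + z^2)^2, the product of all factors after the first has coefficients 2,2,5,3,4,0 for degrees 0…5.
[z^5] = 2·0 + 3·4 − 2·5 − 2·2 = -2.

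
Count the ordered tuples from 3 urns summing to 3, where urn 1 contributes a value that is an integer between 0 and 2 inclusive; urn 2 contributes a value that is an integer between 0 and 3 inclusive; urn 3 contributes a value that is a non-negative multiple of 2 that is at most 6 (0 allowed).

5

The generating function for the choices is (1 + y + y^2)·(1 + y + y^2 + y^3)·(1 + y^2 + y^4 + y^6); the count is [y^3].
(1 + y + y^2) has coefficients 1,1,1 for degrees 0…2.
(1 + y + y^2 + y^3) has coefficients 1,1,1,1 for degrees 0…3.
Finally multiplying by (1 + y^2 + y^4 + y^6), the product of all factors after the first has coefficients 1,1,2,2 for degrees 0…3.
[y^3] = 1·2 + 1·2 + 1·1 = 5.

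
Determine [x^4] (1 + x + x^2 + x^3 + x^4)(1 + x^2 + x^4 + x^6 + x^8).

3

(1 + x + x^2 + x^3 + x^4) has coefficients 1,1,1,1,1 for degrees 0…4.
(1 + x^2 + x^4 + x^6 + x^8) has coefficients 1,0,1,0,1 for degrees 0…4.
[x^4] = 1·1 + 1·0 + 1·1 + 1·0 + 1·1 = 3.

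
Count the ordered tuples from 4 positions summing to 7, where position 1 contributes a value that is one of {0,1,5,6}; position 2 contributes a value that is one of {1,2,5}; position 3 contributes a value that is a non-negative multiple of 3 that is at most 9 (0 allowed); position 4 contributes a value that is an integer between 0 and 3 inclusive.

10

The generating function for the choices is (1 + t + t^5 + t^6)·(t + t^2 + t^5)·(1 + t^3 + t^6 + t^9)·(1 + t + t^2 + t^3); the count is [t^7].
(1 + t + t^5 + t^6) has coefficients 1,1,0,0,0,1,1 for degrees 0…6.
(t + t^2 + t^5) has coefficients 0,1,1,0,0,1,0,0 for degrees 0…7.
Multiplying by (1 + t^3 + t^6 + t^9) gives running coefficients 0,1,1,0,1,2,0,1 for degrees 0…7.
Finally multiplying by (1 + t + t^2 + t^3), the product of all factors after the first has coefficients 0,1,2,2,3,4,3,4 for degrees 0…7.
[t^7] = 1·4 + 1·3 + 1·2 + 1·1 = 10.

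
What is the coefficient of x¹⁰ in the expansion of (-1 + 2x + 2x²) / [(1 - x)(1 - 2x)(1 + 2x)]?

-1

The denominator gives the recurrence a_n = a_(n−1) + 4a_(n−2) − 4a_(n−3) for n ≥ 3; the numerator fixes a_0 = -1, a_1 = 1, a_2 = -1.
Iterating: -1, 1, -1, 7, -1, 31, -1, 127, -1, 511, -1, so a_10 = -1.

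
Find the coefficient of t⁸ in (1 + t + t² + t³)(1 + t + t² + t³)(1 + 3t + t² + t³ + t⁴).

6

(1 + t + t² + t³) has coefficients 1,1,1,1 for degrees 0…3.
(1 + t + t² + t³) has coefficients 1,1,1,1,0,0,0,0,0 for degrees 0…8.
Finally multiplying by (1 + 3t + t² + t³ + t⁴), the product of all factors after the first has coefficients 1,4,5,6,6,3,2,1,0 for degrees 0…8.
[t⁸] = 1·0 + 1·1 + 1·2 + 1·3 = 6.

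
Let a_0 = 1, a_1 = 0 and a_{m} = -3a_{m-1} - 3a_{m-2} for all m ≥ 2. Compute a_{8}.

The ordinary generating function has denominator 1 + 3x + 3x^2.
Iterating the recurrence: a_0,…,a_{8} = 1, 0, -3, 9, -18, 27, -27, 0, 81.

81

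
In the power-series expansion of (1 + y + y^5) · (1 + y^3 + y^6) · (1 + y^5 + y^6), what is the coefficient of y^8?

2

(1 + y + y^5) has coefficients 1,1,0,0,0,1 for degrees 0…5.
(1 + y^3 + y^6) has coefficients 1,0,0,1,0,0,1,0,0 for degrees 0…8.
Finally multiplying by (1 + y^5 + y^6), the product of all factors after the first has coefficients 1,0,0,1,0,1,2,0,1 for degrees 0…8.
[y^8] = 1·1 + 1·0 + 1·1 = 2.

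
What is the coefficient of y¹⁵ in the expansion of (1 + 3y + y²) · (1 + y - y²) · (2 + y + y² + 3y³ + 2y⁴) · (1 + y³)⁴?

2

(1 + 3y + y²) has coefficients 1,3,1 for degrees 0…2.
(1 + y - y²) has coefficients 1,1,-1,0,0,0,0,0,0,0,0,0,0,0,0,0 for degrees 0…15.
Multiplying by (2 + y + y² + 3y³ + 2y⁴) gives running coefficients 2,3,0,3,4,-1,-2,0,0,0,0,0,0,0,0,0 for degrees 0…15.
Finally multiplying by (1 + y³)⁴, the product of all factors after the first has coefficients 2,3,0,11,16,-1,22,34,-4,18,36,-6,2,19,-4,-5 for degrees 0…15.
[y¹⁵] = 1·(-5) + 3·(-4) + 1·19 = 2.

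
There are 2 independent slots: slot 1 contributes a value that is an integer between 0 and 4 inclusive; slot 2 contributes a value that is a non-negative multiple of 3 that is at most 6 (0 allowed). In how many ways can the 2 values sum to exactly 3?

The generating function for the choices is (1 + t + t² + t³ + t⁴)·(1 + t³ + t⁶); the count is [t³].
(1 + t + t² + t³ + t⁴) has coefficients 1,1,1,1 for degrees 0…3.
(1 + t³ + t⁶) has coefficients 1,0,0,1 for degrees 0…3.
[t³] = 1·1 + 1·0 + 1·0 + 1·1 = 2.

2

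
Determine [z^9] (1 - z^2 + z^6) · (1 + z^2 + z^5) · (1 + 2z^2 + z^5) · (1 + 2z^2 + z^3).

-2

(1 - z^2 + z^6) has coefficients 1,0,-1,0,0,0,1 for degrees 0…6.
(1 + z^2 + z^5) has coefficients 1,0,1,0,0,1,0,0,0,0 for degrees 0…9.
Multiplying by (1 + 2z^2 + z^5) gives running coefficients 1,0,3,0,2,2,0,3,0,0 for degrees 0…9.
Finally multiplying by (1 + 2z^2 + z^3), the product of all factors after the first has coefficients 1,0,5,1,8,5,4,9,2,6 for degrees 0…9.
[z^9] = 1·6 − 1·9 + 1·1 = -2.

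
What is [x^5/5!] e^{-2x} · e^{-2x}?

-1024

The EGF product rule gives c_5 = Σ_{k_1+k_2=5} C(5; k_1,k_2) · ∏ g_i(k_i), where e^{-2x} gives (-2)^k; e^{-2x} gives (-2)^k.
g_1(k) for k = 0…5: 1, -2, 4, -8, 16, -32.
g_2(k) for k = 0…5: 1, -2, 4, -8, 16, -32.
c_5 = Σ_k C(5,k)·g_1(k)·g_2(5−k) = 1·1·(-32) + 5·(-2)·16 + 10·4·(-8) + 10·(-8)·4 + 5·16·(-2) + 1·(-32)·1 = −32 − 160 − 320 − 320 − 160 − 32 = -1024.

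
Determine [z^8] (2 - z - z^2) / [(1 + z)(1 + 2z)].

1150

The denominator gives the recurrence a_n = −3a_(n−1) − 2a_(n−2) for n ≥ 3; the numerator fixes a_0 = 2, a_1 = -7, a_2 = 16.
Iterating: 2, -7, 16, -34, 70, -142, 286, -574, 1150, so a_8 = 1150.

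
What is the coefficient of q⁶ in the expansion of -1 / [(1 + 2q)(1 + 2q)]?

The denominator gives the recurrence a_n = −4a_(n−1) − 4a_(n−2) for n ≥ 2; the numerator fixes a_0 = -1, a_1 = 4.
Iterating: -1, 4, -12, 32, -80, 192, -448, so a_6 = -448.

-448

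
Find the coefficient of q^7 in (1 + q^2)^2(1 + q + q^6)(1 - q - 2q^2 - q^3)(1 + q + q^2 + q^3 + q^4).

-23

(1 + q^2)^2 has coefficients 1,0,2,0,1 for degrees 0…4.
(1 + q + q^6) has coefficients 1,1,0,0,0,0,1,0 for degrees 0…7.
Multiplying by (1 - q - 2q^2 - q^3) gives running coefficients 1,0,-3,-3,-1,0,1,-1 for degrees 0…7.
Finally multiplying by (1 + q + q^2 + q^3 + q^4), the product of all factors after the first has coefficients 1,1,-2,-5,-6,-7,-6,-4 for degrees 0…7.
[q^7] = 1·(-4) + 2·(-7) + 1·(-5) = -23.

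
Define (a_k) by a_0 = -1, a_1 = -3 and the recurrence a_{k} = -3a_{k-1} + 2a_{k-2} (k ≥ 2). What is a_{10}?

194215

The ordinary generating function has denominator 1 + 3z - 2z^2.
Iterating the recurrence: a_0,…,a_{10} = -1, -3, 7, -27, 95, -339, 1207, -4299, 15311, -54531, 194215.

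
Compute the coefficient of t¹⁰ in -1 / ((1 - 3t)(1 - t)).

-88573

Partial fractions give a closed form: a_n = (-3/2)·3^n + (1/2)·1^n.
At n = 10: a_10 = -88573.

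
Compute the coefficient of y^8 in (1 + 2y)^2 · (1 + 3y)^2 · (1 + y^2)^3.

(1 + 2y)^2 has coefficients 1,4,4 for degrees 0…2.
(1 + 3y)^2 has coefficients 1,6,9,0,0,0,0,0,0 for degrees 0…8.
Finally multiplying by (1 + y^2)^3, the product of all factors after the first has coefficients 1,6,12,18,30,18,28,6,9 for degrees 0…8.
[y^8] = 1·9 + 4·6 + 4·28 = 145.

145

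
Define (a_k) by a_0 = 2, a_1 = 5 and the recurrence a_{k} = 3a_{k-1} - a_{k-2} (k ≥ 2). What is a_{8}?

4181

The ordinary generating function has denominator 1 - 3z + z^2.
Iterating the recurrence: a_0,…,a_{8} = 2, 5, 13, 34, 89, 233, 610, 1597, 4181.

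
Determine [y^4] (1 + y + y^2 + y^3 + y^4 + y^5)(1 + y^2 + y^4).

3

(1 + y + y^2 + y^3 + y^4 + y^5) has coefficients 1,1,1,1,1 for degrees 0…4.
(1 + y^2 + y^4) has coefficients 1,0,1,0,1 for degrees 0…4.
[y^4] = 1·1 + 1·0 + 1·1 + 1·0 + 1·1 = 3.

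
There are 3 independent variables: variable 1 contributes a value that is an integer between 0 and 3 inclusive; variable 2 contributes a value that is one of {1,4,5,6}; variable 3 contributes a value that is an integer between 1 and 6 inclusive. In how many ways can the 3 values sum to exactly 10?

The generating function for the choices is (1 + q + q² + q³)·(q + q⁴ + q⁵ + q⁶)·(q + q² + q³ + q⁴ + q⁵ + q⁶); the count is [q¹⁰].
(1 + q + q² + q³) has coefficients 1,1,1,1 for degrees 0…3.
(q + q⁴ + q⁵ + q⁶) has coefficients 0,1,0,0,1,1,1,0,0,0,0 for degrees 0…10.
Finally multiplying by (q + q² + q³ + q⁴ + q⁵ + q⁶), the product of all factors after the first has coefficients 0,0,1,1,1,2,3,4,3,3,3 for degrees 0…10.
[q¹⁰] = 1·3 + 1·3 + 1·3 + 1·4 = 13.

13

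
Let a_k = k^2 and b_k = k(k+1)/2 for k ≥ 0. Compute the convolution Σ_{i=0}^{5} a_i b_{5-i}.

This is [x^5] in the product of the two ordinary generating functions.
Σ = 0·15 + 1·10 + 4·6 + 9·3 + 16·1 + 25·0 = 77.

77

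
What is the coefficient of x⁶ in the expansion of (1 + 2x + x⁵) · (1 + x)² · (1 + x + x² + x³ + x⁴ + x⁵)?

(1 + 2x + x⁵) has coefficients 1,2,0,0,0,1 for degrees 0…5.
(1 + x)² has coefficients 1,2,1,0,0,0,0 for degrees 0…6.
Finally multiplying by (1 + x + x² + x³ + x⁴ + x⁵), the product of all factors after the first has coefficients 1,3,4,4,4,4,3 for degrees 0…6.
[x⁶] = 1·3 + 2·4 + 1·3 = 14.

14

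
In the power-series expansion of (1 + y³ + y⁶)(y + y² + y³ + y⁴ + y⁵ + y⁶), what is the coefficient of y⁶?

2

(1 + y³ + y⁶) has coefficients 1,0,0,1,0,0,1 for degrees 0…6.
(y + y² + y³ + y⁴ + y⁵ + y⁶) has coefficients 0,1,1,1,1,1,1 for degrees 0…6.
[y⁶] = 1·1 + 1·1 + 1·0 = 2.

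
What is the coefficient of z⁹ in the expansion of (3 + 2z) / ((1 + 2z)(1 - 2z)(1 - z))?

Partial fractions give a closed form: a_n = (2/3)·(-2)^n + (4)·2^n + (-5/3)·1^n.
At n = 9: a_9 = 1705.

1705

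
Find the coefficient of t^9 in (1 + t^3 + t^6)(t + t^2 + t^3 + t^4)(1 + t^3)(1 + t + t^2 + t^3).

(1 + t^3 + t^6) has coefficients 1,0,0,1,0,0,1 for degrees 0…6.
(t + t^2 + t^3 + t^4) has coefficients 0,1,1,1,1,0,0,0,0,0 for degrees 0…9.
Multiplying by (1 + t^3) gives running coefficients 0,1,1,1,2,1,1,1,0,0 for degrees 0…9.
Finally multiplying by (1 + t + t^2 + t^3), the product of all factors after the first has coefficients 0,1,2,3,5,5,5,5,3,2 for degrees 0…9.
[t^9] = 1·2 + 1·5 + 1·3 = 10.

10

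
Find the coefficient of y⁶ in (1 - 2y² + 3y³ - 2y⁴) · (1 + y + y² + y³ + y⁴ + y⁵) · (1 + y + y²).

-1

(1 - 2y² + 3y³ - 2y⁴) has coefficients 1,0,-2,3,-2 for degrees 0…4.
(1 + y + y² + y³ + y⁴ + y⁵) has coefficients 1,1,1,1,1,1,0 for degrees 0…6.
Finally multiplying by (1 + y + y²), the product of all factors after the first has coefficients 1,2,3,3,3,3,2 for degrees 0…6.
[y⁶] = 1·2 − 2·3 + 3·3 − 2·3 = -1.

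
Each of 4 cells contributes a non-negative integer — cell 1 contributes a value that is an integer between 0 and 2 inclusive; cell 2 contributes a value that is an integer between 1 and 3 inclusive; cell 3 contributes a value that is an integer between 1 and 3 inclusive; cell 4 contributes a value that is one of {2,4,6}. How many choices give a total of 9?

13

The generating function for the choices is (1 + z + z²)·(z + z² + z³)·(z + z² + z³)·(z² + z⁴ + z⁶); the count is [z⁹].
(1 + z + z²) has coefficients 1,1,1 for degrees 0…2.
(z + z² + z³) has coefficients 0,1,1,1,0,0,0,0,0,0 for degrees 0…9.
Multiplying by (z + z² + z³) gives running coefficients 0,0,1,2,3,2,1,0,0,0 for degrees 0…9.
Finally multiplying by (z² + z⁴ + z⁶), the product of all factors after the first has coefficients 0,0,0,0,1,2,4,4,5,4 for degrees 0…9.
[z⁹] = 1·4 + 1·5 + 1·4 = 13.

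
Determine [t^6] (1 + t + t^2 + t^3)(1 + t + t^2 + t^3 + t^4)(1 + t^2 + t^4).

9

(1 + t + t^2 + t^3) has coefficients 1,1,1,1 for degrees 0…3.
(1 + t + t^2 + t^3 + t^4) has coefficients 1,1,1,1,1,0,0 for degrees 0…6.
Finally multiplying by (1 + t^2 + t^4), the product of all factors after the first has coefficients 1,1,2,2,3,2,2 for degrees 0…6.
[t^6] = 1·2 + 1·2 + 1·3 + 1·2 = 9.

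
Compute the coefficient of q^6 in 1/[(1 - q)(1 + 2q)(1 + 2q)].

313

The denominator gives the recurrence a_n = −3a_(n−1) + 4a_(n−3) for n ≥ 3; the numerator fixes a_0 = 1, a_1 = -3, a_2 = 9.
Iterating: 1, -3, 9, -23, 57, -135, 313, so a_6 = 313.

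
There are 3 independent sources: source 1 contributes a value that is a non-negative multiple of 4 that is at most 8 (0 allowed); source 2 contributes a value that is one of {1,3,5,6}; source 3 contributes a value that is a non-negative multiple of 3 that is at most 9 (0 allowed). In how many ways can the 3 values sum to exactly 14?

4

The generating function for the choices is (1 + x⁴ + x⁸)·(x + x³ + x⁵ + x⁶)·(1 + x³ + x⁶ + x⁹); the count is [x¹⁴].
(1 + x⁴ + x⁸) has coefficients 1,0,0,0,1,0,0,0,1 for degrees 0…8.
(x + x³ + x⁵ + x⁶) has coefficients 0,1,0,1,0,1,1,0,0,0,0,0,0,0,0 for degrees 0…14.
Finally multiplying by (1 + x³ + x⁶ + x⁹), the product of all factors after the first has coefficients 0,1,0,1,1,1,2,1,1,2,1,1,2,0,1 for degrees 0…14.
[x¹⁴] = 1·1 + 1·1 + 1·2 = 4.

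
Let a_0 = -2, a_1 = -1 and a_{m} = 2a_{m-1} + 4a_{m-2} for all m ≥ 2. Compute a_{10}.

The ordinary generating function has denominator 1 - 2y - 4y^2.
Iterating the recurrence: a_0,…,a_{10} = -2, -1, -10, -24, -88, -272, -896, -2880, -9344, -30208, -97792.

-97792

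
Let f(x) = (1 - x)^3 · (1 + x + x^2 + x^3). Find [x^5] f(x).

(1 - x)^3 has coefficients 1,-3,3,-1 for degrees 0…3.
(1 + x + x^2 + x^3) has coefficients 1,1,1,1,0,0 for degrees 0…5.
[x^5] = 1·0 − 3·0 + 3·1 − 1·1 = 2.

2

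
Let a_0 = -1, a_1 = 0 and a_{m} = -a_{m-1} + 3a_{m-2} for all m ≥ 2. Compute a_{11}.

The ordinary generating function has denominator 1 + y - 3y^2.
Iterating the recurrence: a_0,…,a_{11} = -1, 0, -3, 3, -12, 21, -57, 120, -291, 651, -1524, 3477.

3477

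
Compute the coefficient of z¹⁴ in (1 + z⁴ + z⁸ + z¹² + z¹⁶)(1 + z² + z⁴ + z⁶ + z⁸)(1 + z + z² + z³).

5

(1 + z⁴ + z⁸ + z¹² + z¹⁶) has coefficients 1,0,0,0,1,0,0,0,1,0,0,0,1,0,0 for degrees 0…14.
(1 + z² + z⁴ + z⁶ + z⁸) has coefficients 1,0,1,0,1,0,1,0,1,0,0,0,0,0,0 for degrees 0…14.
Finally multiplying by (1 + z + z² + z³), the product of all factors after the first has coefficients 1,1,2,2,2,2,2,2,2,2,1,1,0,0,0 for degrees 0…14.
[z¹⁴] = 1·0 + 1·1 + 1·2 + 1·2 = 5.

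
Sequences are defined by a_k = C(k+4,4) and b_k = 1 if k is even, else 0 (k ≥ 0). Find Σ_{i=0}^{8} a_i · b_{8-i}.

Write out a_i and b_{8-i} for i = 0,…,8 and sum the products.
Σ = 1·1 + 5·0 + 15·1 + 35·0 + 70·1 + 126·0 + 210·1 + 330·0 + 495·1 = 791.

791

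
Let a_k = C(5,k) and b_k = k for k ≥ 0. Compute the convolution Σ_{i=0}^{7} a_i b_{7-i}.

144

This is [x^7] in the product of the two ordinary generating functions.
Σ = 1·7 + 5·6 + 10·5 + 10·4 + 5·3 + 1·2 + 0·1 + 0·0 = 144.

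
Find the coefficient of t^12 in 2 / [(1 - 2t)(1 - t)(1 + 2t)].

Partial fractions give a closed form: a_n = (2)·2^n + (-2/3)·1^n + (2/3)·(-2)^n.
At n = 12: a_12 = 10922.

10922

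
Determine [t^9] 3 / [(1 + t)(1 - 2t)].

Partial fractions give a closed form: a_n = (1)·(-1)^n + (2)·2^n.
At n = 9: a_9 = 1023.

1023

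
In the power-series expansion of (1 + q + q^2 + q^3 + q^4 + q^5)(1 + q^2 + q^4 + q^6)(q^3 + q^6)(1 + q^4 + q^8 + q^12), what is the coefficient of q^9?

7

(1 + q + q^2 + q^3 + q^4 + q^5) has coefficients 1,1,1,1,1,1 for degrees 0…5.
(1 + q^2 + q^4 + q^6) has coefficients 1,0,1,0,1,0,1,0,0,0 for degrees 0…9.
Multiplying by (q^3 + q^6) gives running coefficients 0,0,0,1,0,1,1,1,1,1 for degrees 0…9.
Finally multiplying by (1 + q^4 + q^8 + q^12), the product of all factors after the first has coefficients 0,0,0,1,0,1,1,2,1,2 for degrees 0…9.
[q^9] = 1·2 + 1·1 + 1·2 + 1·1 + 1·1 + 1·0 = 7.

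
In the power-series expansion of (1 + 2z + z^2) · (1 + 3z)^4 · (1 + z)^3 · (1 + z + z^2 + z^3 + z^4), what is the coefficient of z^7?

7456

(1 + 2z + z^2) has coefficients 1,2,1 for degrees 0…2.
(1 + 3z)^4 has coefficients 1,12,54,108,81,0,0,0 for degrees 0…7.
Multiplying by (1 + z)^3 gives running coefficients 1,15,93,307,579,621,351,81 for degrees 0…7.
Finally multiplying by (1 + z + z^2 + z^3 + z^4), the product of all factors after the first has coefficients 1,16,109,416,995,1615,1951,1939 for degrees 0…7.
[z^7] = 1·1939 + 2·1951 + 1·1615 = 7456.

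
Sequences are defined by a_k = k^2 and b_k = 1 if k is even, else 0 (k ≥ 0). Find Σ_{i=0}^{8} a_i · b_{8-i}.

120

The convolution is the x^8 coefficient of A(x)B(x).
Σ = 0·1 + 1·0 + 4·1 + 9·0 + 16·1 + 25·0 + 36·1 + 49·0 + 64·1 = 120.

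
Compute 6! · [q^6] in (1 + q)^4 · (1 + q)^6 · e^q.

424051

The EGF product rule gives c_6 = Σ_{k_1+k_2+k_3=6} C(6; k_1,k_2,k_3) · ∏ g_i(k_i), where (1+q)^4 gives the falling factorial (4)_k; (1+q)^6 gives the falling factorial (6)_k; e^q gives (1)^k.
g_1(k) for k = 0…6: 1, 4, 12, 24, 24, 0, 0.
g_2(k) for k = 0…6: 1, 6, 30, 120, 360, 720, 720.
g_3(k) for k = 0…6: 1, 1, 1, 1, 1, 1, 1.
First combine the last two factors: h(k) = Σ_j C(k,j)·g_2(j)·g_3(k−j) for k = 0…6: 1, 7, 43, 229, 1045, 4051, 13327.
c_6 = Σ_k C(6,k)·g_1(k)·h(6−k) = 1·1·13327 + 6·4·4051 + 15·12·1045 + 20·24·229 + 15·24·43 = 13327 + 97224 + 188100 + 109920 + 15480 = 424051.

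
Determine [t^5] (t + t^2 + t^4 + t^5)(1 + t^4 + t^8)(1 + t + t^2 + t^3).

4

(t + t^2 + t^4 + t^5) has coefficients 0,1,1,0,1,1 for degrees 0…5.
(1 + t^4 + t^8) has coefficients 1,0,0,0,1,0 for degrees 0…5.
Finally multiplying by (1 + t + t^2 + t^3), the product of all factors after the first has coefficients 1,1,1,1,1,1 for degrees 0…5.
[t^5] = 1·1 + 1·1 + 1·1 + 1·1 = 4.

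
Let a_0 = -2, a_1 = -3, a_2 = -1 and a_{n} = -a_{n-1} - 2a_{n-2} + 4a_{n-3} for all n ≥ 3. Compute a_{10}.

The ordinary generating function has denominator 1 + q + 2q^2 - 4q^3.
Iterating the recurrence: a_0,…,a_{10} = -2, -3, -1, -1, -9, 7, 7, -57, 71, 71, -441.

-441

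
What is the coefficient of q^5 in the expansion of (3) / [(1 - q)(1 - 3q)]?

1092

The denominator gives the recurrence a_n = 4a_(n−1) − 3a_(n−2) for n ≥ 2; the numerator fixes a_0 = 3, a_1 = 12.
Iterating: 3, 12, 39, 120, 363, 1092, so a_5 = 1092.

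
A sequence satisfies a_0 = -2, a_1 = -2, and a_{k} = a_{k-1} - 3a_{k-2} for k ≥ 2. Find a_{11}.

-320

The ordinary generating function has denominator 1 - x + 3x^2.
Iterating the recurrence: a_0,…,a_{11} = -2, -2, 4, 10, -2, -32, -26, 70, 148, -62, -506, -320.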